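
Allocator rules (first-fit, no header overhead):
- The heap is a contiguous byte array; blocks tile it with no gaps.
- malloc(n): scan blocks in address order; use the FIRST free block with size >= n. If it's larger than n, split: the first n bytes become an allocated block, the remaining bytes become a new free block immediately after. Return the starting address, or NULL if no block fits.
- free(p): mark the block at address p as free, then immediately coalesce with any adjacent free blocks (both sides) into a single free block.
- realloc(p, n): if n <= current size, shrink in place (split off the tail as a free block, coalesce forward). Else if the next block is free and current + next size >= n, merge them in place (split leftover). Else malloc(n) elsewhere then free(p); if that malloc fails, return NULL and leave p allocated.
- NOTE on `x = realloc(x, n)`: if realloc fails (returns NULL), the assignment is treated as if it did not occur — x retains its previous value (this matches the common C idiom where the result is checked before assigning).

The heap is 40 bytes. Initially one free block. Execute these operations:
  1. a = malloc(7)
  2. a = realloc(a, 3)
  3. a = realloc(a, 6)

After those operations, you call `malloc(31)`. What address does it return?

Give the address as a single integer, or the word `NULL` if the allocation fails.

Op 1: a = malloc(7) -> a = 0; heap: [0-6 ALLOC][7-39 FREE]
Op 2: a = realloc(a, 3) -> a = 0; heap: [0-2 ALLOC][3-39 FREE]
Op 3: a = realloc(a, 6) -> a = 0; heap: [0-5 ALLOC][6-39 FREE]
malloc(31): first-fit scan over [0-5 ALLOC][6-39 FREE] -> 6

Answer: 6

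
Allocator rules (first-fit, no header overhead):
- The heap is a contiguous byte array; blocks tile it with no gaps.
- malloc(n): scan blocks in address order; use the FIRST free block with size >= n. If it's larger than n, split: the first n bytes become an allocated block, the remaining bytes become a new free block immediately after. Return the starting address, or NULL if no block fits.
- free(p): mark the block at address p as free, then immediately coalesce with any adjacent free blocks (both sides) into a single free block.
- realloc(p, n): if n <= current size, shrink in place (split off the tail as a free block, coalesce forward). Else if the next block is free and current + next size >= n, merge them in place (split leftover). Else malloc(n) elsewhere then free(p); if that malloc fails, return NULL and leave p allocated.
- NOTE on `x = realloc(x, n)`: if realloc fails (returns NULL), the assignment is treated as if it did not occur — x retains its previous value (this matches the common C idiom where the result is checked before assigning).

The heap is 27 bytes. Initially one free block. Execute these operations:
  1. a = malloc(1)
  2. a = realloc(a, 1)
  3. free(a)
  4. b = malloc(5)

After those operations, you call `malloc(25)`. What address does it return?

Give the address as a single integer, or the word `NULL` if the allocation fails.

Op 1: a = malloc(1) -> a = 0; heap: [0-0 ALLOC][1-26 FREE]
Op 2: a = realloc(a, 1) -> a = 0; heap: [0-0 ALLOC][1-26 FREE]
Op 3: free(a) -> (freed a); heap: [0-26 FREE]
Op 4: b = malloc(5) -> b = 0; heap: [0-4 ALLOC][5-26 FREE]
malloc(25): first-fit scan over [0-4 ALLOC][5-26 FREE] -> NULL

Answer: NULL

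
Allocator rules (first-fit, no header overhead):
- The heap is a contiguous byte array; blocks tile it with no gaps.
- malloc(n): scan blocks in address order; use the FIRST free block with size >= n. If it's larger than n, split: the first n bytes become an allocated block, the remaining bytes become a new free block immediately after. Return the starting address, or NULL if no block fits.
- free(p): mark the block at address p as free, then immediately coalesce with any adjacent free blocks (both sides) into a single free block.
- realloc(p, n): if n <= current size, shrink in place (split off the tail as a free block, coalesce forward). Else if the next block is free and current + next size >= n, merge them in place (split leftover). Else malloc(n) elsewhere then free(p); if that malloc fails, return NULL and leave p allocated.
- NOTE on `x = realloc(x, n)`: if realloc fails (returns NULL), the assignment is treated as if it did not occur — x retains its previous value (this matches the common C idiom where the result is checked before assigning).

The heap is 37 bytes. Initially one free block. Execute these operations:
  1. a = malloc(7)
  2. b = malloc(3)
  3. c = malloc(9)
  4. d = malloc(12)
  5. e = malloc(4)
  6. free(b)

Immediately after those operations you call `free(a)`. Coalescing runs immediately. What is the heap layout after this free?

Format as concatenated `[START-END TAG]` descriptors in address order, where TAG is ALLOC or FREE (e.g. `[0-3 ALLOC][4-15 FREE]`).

Answer: [0-9 FREE][10-18 ALLOC][19-30 ALLOC][31-34 ALLOC][35-36 FREE]

Derivation:
Op 1: a = malloc(7) -> a = 0; heap: [0-6 ALLOC][7-36 FREE]
Op 2: b = malloc(3) -> b = 7; heap: [0-6 ALLOC][7-9 ALLOC][10-36 FREE]
Op 3: c = malloc(9) -> c = 10; heap: [0-6 ALLOC][7-9 ALLOC][10-18 ALLOC][19-36 FREE]
Op 4: d = malloc(12) -> d = 19; heap: [0-6 ALLOC][7-9 ALLOC][10-18 ALLOC][19-30 ALLOC][31-36 FREE]
Op 5: e = malloc(4) -> e = 31; heap: [0-6 ALLOC][7-9 ALLOC][10-18 ALLOC][19-30 ALLOC][31-34 ALLOC][35-36 FREE]
Op 6: free(b) -> (freed b); heap: [0-6 ALLOC][7-9 FREE][10-18 ALLOC][19-30 ALLOC][31-34 ALLOC][35-36 FREE]
free(a): a = 0 -> block [0-6 ALLOC]; mark free, coalesce with adjacent free neighbors -> [0-9 FREE][10-18 ALLOC][19-30 ALLOC][31-34 ALLOC][35-36 FREE]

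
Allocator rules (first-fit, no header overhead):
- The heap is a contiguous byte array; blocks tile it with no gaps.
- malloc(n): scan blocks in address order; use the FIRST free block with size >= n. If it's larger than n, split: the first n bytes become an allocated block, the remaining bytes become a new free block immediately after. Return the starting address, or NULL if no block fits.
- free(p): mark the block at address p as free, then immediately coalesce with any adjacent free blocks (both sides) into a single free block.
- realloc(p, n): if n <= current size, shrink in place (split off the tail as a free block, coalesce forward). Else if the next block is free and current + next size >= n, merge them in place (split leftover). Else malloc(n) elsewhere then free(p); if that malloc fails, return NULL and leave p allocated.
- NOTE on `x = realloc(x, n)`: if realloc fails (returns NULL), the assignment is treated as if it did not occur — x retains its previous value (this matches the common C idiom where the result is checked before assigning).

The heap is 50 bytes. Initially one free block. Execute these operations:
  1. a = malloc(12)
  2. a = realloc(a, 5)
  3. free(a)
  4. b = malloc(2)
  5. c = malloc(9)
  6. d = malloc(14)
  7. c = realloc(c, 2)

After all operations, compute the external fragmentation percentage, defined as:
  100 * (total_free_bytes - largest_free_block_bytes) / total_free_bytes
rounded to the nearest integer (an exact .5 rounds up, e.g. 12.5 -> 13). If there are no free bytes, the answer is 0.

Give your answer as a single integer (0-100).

Answer: 22

Derivation:
Op 1: a = malloc(12) -> a = 0; heap: [0-11 ALLOC][12-49 FREE]
Op 2: a = realloc(a, 5) -> a = 0; heap: [0-4 ALLOC][5-49 FREE]
Op 3: free(a) -> (freed a); heap: [0-49 FREE]
Op 4: b = malloc(2) -> b = 0; heap: [0-1 ALLOC][2-49 FREE]
Op 5: c = malloc(9) -> c = 2; heap: [0-1 ALLOC][2-10 ALLOC][11-49 FREE]
Op 6: d = malloc(14) -> d = 11; heap: [0-1 ALLOC][2-10 ALLOC][11-24 ALLOC][25-49 FREE]
Op 7: c = realloc(c, 2) -> c = 2; heap: [0-1 ALLOC][2-3 ALLOC][4-10 FREE][11-24 ALLOC][25-49 FREE]
Free blocks: [7 25] total_free=32 largest=25 -> 100*(32-25)/32 = 700/32 = 21.875 -> rounds to 22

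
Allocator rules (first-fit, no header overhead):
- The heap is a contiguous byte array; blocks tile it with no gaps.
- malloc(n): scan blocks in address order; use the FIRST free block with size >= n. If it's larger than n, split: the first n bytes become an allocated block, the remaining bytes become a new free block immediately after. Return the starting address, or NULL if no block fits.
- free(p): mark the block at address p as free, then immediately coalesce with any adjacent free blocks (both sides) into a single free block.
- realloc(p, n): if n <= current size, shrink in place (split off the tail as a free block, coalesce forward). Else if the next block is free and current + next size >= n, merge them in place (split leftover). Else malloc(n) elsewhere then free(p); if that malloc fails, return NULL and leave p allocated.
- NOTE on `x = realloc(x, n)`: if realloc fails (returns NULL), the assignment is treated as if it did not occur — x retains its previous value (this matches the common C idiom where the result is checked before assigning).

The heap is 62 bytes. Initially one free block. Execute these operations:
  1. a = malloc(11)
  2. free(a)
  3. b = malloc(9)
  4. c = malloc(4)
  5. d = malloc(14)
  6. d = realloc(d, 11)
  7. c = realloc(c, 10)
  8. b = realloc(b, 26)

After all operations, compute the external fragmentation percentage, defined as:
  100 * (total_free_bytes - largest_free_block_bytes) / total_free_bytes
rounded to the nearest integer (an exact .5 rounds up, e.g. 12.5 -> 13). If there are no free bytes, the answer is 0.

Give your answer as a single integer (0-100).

Op 1: a = malloc(11) -> a = 0; heap: [0-10 ALLOC][11-61 FREE]
Op 2: free(a) -> (freed a); heap: [0-61 FREE]
Op 3: b = malloc(9) -> b = 0; heap: [0-8 ALLOC][9-61 FREE]
Op 4: c = malloc(4) -> c = 9; heap: [0-8 ALLOC][9-12 ALLOC][13-61 FREE]
Op 5: d = malloc(14) -> d = 13; heap: [0-8 ALLOC][9-12 ALLOC][13-26 ALLOC][27-61 FREE]
Op 6: d = realloc(d, 11) -> d = 13; heap: [0-8 ALLOC][9-12 ALLOC][13-23 ALLOC][24-61 FREE]
Op 7: c = realloc(c, 10) -> c = 24; heap: [0-8 ALLOC][9-12 FREE][13-23 ALLOC][24-33 ALLOC][34-61 FREE]
Op 8: b = realloc(b, 26) -> b = 34; heap: [0-12 FREE][13-23 ALLOC][24-33 ALLOC][34-59 ALLOC][60-61 FREE]
Free blocks: [13 2] total_free=15 largest=13 -> 100*(15-13)/15 = 200/15 ≈ 13.333 -> rounds to 13

Answer: 13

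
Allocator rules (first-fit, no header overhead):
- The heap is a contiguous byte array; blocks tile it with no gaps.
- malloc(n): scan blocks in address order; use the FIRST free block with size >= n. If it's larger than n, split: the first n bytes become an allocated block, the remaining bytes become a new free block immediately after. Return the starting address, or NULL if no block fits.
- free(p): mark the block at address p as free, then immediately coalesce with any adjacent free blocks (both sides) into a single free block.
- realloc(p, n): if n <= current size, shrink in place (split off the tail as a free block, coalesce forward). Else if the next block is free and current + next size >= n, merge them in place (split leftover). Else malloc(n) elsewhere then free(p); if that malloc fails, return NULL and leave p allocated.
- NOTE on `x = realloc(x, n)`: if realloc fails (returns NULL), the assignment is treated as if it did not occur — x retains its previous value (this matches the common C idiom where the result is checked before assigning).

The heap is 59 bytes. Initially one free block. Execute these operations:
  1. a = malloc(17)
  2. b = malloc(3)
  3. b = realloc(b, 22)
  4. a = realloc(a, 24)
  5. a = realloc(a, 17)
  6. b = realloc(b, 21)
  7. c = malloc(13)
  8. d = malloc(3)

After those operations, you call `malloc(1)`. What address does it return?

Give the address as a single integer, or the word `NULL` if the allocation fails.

Op 1: a = malloc(17) -> a = 0; heap: [0-16 ALLOC][17-58 FREE]
Op 2: b = malloc(3) -> b = 17; heap: [0-16 ALLOC][17-19 ALLOC][20-58 FREE]
Op 3: b = realloc(b, 22) -> b = 17; heap: [0-16 ALLOC][17-38 ALLOC][39-58 FREE]
Op 4: a = realloc(a, 24) -> NULL (a unchanged); heap: [0-16 ALLOC][17-38 ALLOC][39-58 FREE]
Op 5: a = realloc(a, 17) -> a = 0; heap: [0-16 ALLOC][17-38 ALLOC][39-58 FREE]
Op 6: b = realloc(b, 21) -> b = 17; heap: [0-16 ALLOC][17-37 ALLOC][38-58 FREE]
Op 7: c = malloc(13) -> c = 38; heap: [0-16 ALLOC][17-37 ALLOC][38-50 ALLOC][51-58 FREE]
Op 8: d = malloc(3) -> d = 51; heap: [0-16 ALLOC][17-37 ALLOC][38-50 ALLOC][51-53 ALLOC][54-58 FREE]
malloc(1): first-fit scan over [0-16 ALLOC][17-37 ALLOC][38-50 ALLOC][51-53 ALLOC][54-58 FREE] -> 54

Answer: 54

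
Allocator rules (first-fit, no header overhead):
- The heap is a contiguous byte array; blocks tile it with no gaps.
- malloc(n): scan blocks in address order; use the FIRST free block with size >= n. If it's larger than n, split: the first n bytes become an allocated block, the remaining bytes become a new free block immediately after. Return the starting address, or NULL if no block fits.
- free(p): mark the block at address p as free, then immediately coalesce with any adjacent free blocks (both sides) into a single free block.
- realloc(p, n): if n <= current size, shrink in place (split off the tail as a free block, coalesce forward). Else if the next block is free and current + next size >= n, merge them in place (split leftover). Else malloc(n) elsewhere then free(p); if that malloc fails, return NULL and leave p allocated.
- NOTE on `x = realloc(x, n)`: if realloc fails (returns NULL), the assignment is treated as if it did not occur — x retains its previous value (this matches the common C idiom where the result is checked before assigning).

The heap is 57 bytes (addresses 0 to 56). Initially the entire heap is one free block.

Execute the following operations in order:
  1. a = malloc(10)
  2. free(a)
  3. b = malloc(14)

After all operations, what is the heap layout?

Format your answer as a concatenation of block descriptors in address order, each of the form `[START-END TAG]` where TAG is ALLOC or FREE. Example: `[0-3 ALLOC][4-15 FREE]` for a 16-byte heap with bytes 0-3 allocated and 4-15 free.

Op 1: a = malloc(10) -> a = 0; heap: [0-9 ALLOC][10-56 FREE]
Op 2: free(a) -> (freed a); heap: [0-56 FREE]
Op 3: b = malloc(14) -> b = 0; heap: [0-13 ALLOC][14-56 FREE]

Answer: [0-13 ALLOC][14-56 FREE]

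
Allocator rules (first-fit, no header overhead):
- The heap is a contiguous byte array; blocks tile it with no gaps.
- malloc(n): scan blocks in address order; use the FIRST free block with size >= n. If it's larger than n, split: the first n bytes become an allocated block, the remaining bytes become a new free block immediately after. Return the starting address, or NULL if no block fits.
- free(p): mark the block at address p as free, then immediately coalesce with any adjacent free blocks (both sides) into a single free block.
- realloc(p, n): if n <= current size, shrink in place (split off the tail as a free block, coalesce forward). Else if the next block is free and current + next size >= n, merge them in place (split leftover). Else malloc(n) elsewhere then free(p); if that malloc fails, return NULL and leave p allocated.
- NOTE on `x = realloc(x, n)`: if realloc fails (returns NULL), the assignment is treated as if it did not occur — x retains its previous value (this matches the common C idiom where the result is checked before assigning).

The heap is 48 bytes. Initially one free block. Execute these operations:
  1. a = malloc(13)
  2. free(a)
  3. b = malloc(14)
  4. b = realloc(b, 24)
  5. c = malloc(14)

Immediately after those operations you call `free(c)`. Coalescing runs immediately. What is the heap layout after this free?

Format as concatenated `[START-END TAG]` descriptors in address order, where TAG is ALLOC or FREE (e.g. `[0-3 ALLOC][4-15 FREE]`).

Op 1: a = malloc(13) -> a = 0; heap: [0-12 ALLOC][13-47 FREE]
Op 2: free(a) -> (freed a); heap: [0-47 FREE]
Op 3: b = malloc(14) -> b = 0; heap: [0-13 ALLOC][14-47 FREE]
Op 4: b = realloc(b, 24) -> b = 0; heap: [0-23 ALLOC][24-47 FREE]
Op 5: c = malloc(14) -> c = 24; heap: [0-23 ALLOC][24-37 ALLOC][38-47 FREE]
free(c): c = 24 -> block [24-37 ALLOC]; mark free, coalesce with adjacent free neighbors -> [0-23 ALLOC][24-47 FREE]

Answer: [0-23 ALLOC][24-47 FREE]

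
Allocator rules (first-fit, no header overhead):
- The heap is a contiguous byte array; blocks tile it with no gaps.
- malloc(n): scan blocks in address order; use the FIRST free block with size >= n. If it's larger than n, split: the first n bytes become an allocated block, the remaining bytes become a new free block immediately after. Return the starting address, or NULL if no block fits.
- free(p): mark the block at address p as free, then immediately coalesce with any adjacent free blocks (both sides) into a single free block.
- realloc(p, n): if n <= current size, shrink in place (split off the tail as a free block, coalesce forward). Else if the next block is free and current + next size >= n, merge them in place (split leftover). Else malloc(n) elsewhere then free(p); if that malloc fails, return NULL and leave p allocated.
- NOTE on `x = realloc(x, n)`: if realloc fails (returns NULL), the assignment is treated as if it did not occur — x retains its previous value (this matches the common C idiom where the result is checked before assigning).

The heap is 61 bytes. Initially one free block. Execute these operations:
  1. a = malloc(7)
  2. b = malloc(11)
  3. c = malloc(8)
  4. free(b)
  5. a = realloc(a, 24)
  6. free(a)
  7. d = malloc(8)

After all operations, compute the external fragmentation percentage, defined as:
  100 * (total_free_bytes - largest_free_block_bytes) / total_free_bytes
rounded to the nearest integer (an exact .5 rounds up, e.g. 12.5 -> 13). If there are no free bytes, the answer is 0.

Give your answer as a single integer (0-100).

Answer: 22

Derivation:
Op 1: a = malloc(7) -> a = 0; heap: [0-6 ALLOC][7-60 FREE]
Op 2: b = malloc(11) -> b = 7; heap: [0-6 ALLOC][7-17 ALLOC][18-60 FREE]
Op 3: c = malloc(8) -> c = 18; heap: [0-6 ALLOC][7-17 ALLOC][18-25 ALLOC][26-60 FREE]
Op 4: free(b) -> (freed b); heap: [0-6 ALLOC][7-17 FREE][18-25 ALLOC][26-60 FREE]
Op 5: a = realloc(a, 24) -> a = 26; heap: [0-17 FREE][18-25 ALLOC][26-49 ALLOC][50-60 FREE]
Op 6: free(a) -> (freed a); heap: [0-17 FREE][18-25 ALLOC][26-60 FREE]
Op 7: d = malloc(8) -> d = 0; heap: [0-7 ALLOC][8-17 FREE][18-25 ALLOC][26-60 FREE]
Free blocks: [10 35] total_free=45 largest=35 -> 100*(45-35)/45 = 1000/45 ≈ 22.222 -> rounds to 22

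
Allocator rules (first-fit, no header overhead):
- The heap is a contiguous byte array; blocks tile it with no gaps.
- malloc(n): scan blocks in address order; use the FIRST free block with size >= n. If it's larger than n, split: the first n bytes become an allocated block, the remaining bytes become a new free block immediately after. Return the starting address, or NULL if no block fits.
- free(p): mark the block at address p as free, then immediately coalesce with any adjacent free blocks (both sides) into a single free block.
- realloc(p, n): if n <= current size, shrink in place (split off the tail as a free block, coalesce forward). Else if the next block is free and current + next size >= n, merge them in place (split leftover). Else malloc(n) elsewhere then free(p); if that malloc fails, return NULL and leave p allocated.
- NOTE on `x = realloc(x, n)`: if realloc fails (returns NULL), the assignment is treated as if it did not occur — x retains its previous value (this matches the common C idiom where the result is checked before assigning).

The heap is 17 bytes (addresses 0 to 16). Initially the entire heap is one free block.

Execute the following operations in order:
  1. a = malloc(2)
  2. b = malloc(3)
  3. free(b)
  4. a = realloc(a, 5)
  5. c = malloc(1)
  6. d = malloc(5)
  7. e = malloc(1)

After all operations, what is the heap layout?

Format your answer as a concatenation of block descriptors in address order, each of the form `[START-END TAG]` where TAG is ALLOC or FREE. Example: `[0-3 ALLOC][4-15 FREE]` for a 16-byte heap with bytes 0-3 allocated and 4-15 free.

Op 1: a = malloc(2) -> a = 0; heap: [0-1 ALLOC][2-16 FREE]
Op 2: b = malloc(3) -> b = 2; heap: [0-1 ALLOC][2-4 ALLOC][5-16 FREE]
Op 3: free(b) -> (freed b); heap: [0-1 ALLOC][2-16 FREE]
Op 4: a = realloc(a, 5) -> a = 0; heap: [0-4 ALLOC][5-16 FREE]
Op 5: c = malloc(1) -> c = 5; heap: [0-4 ALLOC][5-5 ALLOC][6-16 FREE]
Op 6: d = malloc(5) -> d = 6; heap: [0-4 ALLOC][5-5 ALLOC][6-10 ALLOC][11-16 FREE]
Op 7: e = malloc(1) -> e = 11; heap: [0-4 ALLOC][5-5 ALLOC][6-10 ALLOC][11-11 ALLOC][12-16 FREE]

Answer: [0-4 ALLOC][5-5 ALLOC][6-10 ALLOC][11-11 ALLOC][12-16 FREE]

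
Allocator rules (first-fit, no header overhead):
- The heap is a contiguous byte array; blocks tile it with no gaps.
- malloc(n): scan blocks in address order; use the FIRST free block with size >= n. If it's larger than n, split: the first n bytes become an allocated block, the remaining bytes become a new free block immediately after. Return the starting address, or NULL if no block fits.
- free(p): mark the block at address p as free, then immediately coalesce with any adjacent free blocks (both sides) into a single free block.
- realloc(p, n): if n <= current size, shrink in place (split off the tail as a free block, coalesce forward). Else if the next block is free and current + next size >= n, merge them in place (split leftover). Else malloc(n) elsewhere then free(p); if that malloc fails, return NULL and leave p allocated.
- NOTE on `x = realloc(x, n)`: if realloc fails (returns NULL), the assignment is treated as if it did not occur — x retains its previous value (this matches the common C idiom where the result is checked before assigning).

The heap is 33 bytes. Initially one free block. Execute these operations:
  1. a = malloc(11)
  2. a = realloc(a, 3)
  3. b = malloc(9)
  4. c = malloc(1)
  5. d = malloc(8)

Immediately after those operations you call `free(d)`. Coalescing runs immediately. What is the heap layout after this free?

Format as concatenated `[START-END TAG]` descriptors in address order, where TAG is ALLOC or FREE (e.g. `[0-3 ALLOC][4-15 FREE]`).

Op 1: a = malloc(11) -> a = 0; heap: [0-10 ALLOC][11-32 FREE]
Op 2: a = realloc(a, 3) -> a = 0; heap: [0-2 ALLOC][3-32 FREE]
Op 3: b = malloc(9) -> b = 3; heap: [0-2 ALLOC][3-11 ALLOC][12-32 FREE]
Op 4: c = malloc(1) -> c = 12; heap: [0-2 ALLOC][3-11 ALLOC][12-12 ALLOC][13-32 FREE]
Op 5: d = malloc(8) -> d = 13; heap: [0-2 ALLOC][3-11 ALLOC][12-12 ALLOC][13-20 ALLOC][21-32 FREE]
free(d): d = 13 -> block [13-20 ALLOC]; mark free, coalesce with adjacent free neighbors -> [0-2 ALLOC][3-11 ALLOC][12-12 ALLOC][13-32 FREE]

Answer: [0-2 ALLOC][3-11 ALLOC][12-12 ALLOC][13-32 FREE]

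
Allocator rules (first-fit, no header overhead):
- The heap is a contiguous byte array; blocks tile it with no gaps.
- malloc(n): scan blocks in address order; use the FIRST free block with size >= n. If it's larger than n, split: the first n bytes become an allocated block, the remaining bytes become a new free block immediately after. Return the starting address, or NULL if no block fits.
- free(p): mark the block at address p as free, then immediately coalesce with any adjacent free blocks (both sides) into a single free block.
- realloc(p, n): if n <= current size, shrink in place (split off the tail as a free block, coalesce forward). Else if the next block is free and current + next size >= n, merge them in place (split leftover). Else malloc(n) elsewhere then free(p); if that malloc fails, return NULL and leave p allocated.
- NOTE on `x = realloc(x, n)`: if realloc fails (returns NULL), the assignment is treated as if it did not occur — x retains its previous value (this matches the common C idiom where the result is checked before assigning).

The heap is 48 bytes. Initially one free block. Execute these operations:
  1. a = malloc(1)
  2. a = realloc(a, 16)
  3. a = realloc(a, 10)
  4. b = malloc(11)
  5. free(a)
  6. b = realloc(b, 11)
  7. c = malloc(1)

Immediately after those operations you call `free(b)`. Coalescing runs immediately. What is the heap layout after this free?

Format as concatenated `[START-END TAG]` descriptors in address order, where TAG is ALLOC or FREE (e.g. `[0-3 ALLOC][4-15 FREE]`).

Op 1: a = malloc(1) -> a = 0; heap: [0-0 ALLOC][1-47 FREE]
Op 2: a = realloc(a, 16) -> a = 0; heap: [0-15 ALLOC][16-47 FREE]
Op 3: a = realloc(a, 10) -> a = 0; heap: [0-9 ALLOC][10-47 FREE]
Op 4: b = malloc(11) -> b = 10; heap: [0-9 ALLOC][10-20 ALLOC][21-47 FREE]
Op 5: free(a) -> (freed a); heap: [0-9 FREE][10-20 ALLOC][21-47 FREE]
Op 6: b = realloc(b, 11) -> b = 10; heap: [0-9 FREE][10-20 ALLOC][21-47 FREE]
Op 7: c = malloc(1) -> c = 0; heap: [0-0 ALLOC][1-9 FREE][10-20 ALLOC][21-47 FREE]
free(b): b = 10 -> block [10-20 ALLOC]; mark free, coalesce with adjacent free neighbors -> [0-0 ALLOC][1-47 FREE]

Answer: [0-0 ALLOC][1-47 FREE]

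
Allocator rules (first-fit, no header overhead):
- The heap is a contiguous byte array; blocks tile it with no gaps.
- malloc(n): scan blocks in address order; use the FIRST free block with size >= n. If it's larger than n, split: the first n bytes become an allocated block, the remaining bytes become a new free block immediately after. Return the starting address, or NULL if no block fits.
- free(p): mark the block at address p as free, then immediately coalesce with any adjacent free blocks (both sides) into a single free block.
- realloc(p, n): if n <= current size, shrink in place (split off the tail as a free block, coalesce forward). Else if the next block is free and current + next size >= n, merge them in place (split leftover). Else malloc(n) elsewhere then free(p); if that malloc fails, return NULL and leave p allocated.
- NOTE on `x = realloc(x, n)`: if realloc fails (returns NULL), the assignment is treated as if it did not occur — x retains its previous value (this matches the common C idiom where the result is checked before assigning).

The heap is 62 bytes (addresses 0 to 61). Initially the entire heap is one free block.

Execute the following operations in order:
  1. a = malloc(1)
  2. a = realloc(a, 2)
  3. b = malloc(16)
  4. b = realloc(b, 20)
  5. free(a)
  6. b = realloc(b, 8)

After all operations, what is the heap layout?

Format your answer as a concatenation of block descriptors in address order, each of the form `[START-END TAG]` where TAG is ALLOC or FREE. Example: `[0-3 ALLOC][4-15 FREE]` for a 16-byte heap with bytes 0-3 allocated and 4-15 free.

Op 1: a = malloc(1) -> a = 0; heap: [0-0 ALLOC][1-61 FREE]
Op 2: a = realloc(a, 2) -> a = 0; heap: [0-1 ALLOC][2-61 FREE]
Op 3: b = malloc(16) -> b = 2; heap: [0-1 ALLOC][2-17 ALLOC][18-61 FREE]
Op 4: b = realloc(b, 20) -> b = 2; heap: [0-1 ALLOC][2-21 ALLOC][22-61 FREE]
Op 5: free(a) -> (freed a); heap: [0-1 FREE][2-21 ALLOC][22-61 FREE]
Op 6: b = realloc(b, 8) -> b = 2; heap: [0-1 FREE][2-9 ALLOC][10-61 FREE]

Answer: [0-1 FREE][2-9 ALLOC][10-61 FREE]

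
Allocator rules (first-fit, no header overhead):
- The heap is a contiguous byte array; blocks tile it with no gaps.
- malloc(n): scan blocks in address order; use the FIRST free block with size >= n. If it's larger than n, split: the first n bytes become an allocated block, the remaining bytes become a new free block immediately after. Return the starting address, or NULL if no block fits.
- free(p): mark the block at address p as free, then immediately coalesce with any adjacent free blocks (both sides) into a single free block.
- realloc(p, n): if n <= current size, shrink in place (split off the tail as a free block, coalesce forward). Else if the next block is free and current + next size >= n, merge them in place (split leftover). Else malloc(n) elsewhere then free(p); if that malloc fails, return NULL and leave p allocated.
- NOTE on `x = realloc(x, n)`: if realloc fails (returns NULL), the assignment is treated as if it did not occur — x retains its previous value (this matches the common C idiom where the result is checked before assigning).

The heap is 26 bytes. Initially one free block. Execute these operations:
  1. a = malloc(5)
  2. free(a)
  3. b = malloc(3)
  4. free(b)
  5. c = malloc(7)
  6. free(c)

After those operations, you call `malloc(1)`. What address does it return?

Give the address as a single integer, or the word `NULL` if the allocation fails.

Answer: 0

Derivation:
Op 1: a = malloc(5) -> a = 0; heap: [0-4 ALLOC][5-25 FREE]
Op 2: free(a) -> (freed a); heap: [0-25 FREE]
Op 3: b = malloc(3) -> b = 0; heap: [0-2 ALLOC][3-25 FREE]
Op 4: free(b) -> (freed b); heap: [0-25 FREE]
Op 5: c = malloc(7) -> c = 0; heap: [0-6 ALLOC][7-25 FREE]
Op 6: free(c) -> (freed c); heap: [0-25 FREE]
malloc(1): first-fit scan over [0-25 FREE] -> 0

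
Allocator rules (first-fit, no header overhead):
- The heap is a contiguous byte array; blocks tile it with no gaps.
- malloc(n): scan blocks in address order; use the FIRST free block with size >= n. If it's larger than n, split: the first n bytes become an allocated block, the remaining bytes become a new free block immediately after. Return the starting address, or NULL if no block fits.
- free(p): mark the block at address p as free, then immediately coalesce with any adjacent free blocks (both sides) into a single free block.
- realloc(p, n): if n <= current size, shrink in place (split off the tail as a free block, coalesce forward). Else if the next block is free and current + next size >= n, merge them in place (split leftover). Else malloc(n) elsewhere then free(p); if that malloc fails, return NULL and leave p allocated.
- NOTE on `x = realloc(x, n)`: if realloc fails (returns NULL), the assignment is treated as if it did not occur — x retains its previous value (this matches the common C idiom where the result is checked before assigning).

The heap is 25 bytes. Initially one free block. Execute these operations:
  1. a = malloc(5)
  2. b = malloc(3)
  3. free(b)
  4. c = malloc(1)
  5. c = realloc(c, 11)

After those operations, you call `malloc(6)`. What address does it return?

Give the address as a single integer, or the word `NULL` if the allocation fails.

Op 1: a = malloc(5) -> a = 0; heap: [0-4 ALLOC][5-24 FREE]
Op 2: b = malloc(3) -> b = 5; heap: [0-4 ALLOC][5-7 ALLOC][8-24 FREE]
Op 3: free(b) -> (freed b); heap: [0-4 ALLOC][5-24 FREE]
Op 4: c = malloc(1) -> c = 5; heap: [0-4 ALLOC][5-5 ALLOC][6-24 FREE]
Op 5: c = realloc(c, 11) -> c = 5; heap: [0-4 ALLOC][5-15 ALLOC][16-24 FREE]
malloc(6): first-fit scan over [0-4 ALLOC][5-15 ALLOC][16-24 FREE] -> 16

Answer: 16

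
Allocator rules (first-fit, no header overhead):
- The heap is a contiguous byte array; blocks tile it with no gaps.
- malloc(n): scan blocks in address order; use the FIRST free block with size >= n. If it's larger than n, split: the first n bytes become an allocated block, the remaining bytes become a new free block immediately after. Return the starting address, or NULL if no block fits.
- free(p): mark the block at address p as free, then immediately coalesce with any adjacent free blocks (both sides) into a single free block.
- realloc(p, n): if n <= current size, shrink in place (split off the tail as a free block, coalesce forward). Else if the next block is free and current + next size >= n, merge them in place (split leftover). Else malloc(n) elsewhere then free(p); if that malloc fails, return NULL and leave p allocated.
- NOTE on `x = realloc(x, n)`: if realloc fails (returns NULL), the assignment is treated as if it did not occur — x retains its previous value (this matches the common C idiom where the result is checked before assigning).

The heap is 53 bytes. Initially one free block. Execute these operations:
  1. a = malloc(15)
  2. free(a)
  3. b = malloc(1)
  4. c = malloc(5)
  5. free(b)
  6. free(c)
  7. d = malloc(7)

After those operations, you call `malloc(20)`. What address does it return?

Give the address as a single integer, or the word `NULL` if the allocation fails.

Answer: 7

Derivation:
Op 1: a = malloc(15) -> a = 0; heap: [0-14 ALLOC][15-52 FREE]
Op 2: free(a) -> (freed a); heap: [0-52 FREE]
Op 3: b = malloc(1) -> b = 0; heap: [0-0 ALLOC][1-52 FREE]
Op 4: c = malloc(5) -> c = 1; heap: [0-0 ALLOC][1-5 ALLOC][6-52 FREE]
Op 5: free(b) -> (freed b); heap: [0-0 FREE][1-5 ALLOC][6-52 FREE]
Op 6: free(c) -> (freed c); heap: [0-52 FREE]
Op 7: d = malloc(7) -> d = 0; heap: [0-6 ALLOC][7-52 FREE]
malloc(20): first-fit scan over [0-6 ALLOC][7-52 FREE] -> 7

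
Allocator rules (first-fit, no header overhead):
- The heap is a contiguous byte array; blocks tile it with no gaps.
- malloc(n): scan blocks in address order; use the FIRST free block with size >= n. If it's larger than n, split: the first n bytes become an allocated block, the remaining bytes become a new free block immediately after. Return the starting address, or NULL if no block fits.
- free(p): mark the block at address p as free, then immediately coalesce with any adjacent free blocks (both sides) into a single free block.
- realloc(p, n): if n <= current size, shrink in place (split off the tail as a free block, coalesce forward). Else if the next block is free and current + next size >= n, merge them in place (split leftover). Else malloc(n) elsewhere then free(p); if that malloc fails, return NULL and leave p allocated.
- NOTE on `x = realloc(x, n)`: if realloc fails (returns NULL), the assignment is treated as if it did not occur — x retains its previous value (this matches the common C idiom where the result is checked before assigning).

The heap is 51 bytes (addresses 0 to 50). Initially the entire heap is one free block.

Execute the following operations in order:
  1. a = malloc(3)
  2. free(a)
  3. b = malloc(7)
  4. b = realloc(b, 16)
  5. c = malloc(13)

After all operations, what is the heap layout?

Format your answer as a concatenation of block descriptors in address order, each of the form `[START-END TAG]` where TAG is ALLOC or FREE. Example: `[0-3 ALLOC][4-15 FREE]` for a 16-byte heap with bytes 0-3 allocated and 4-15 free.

Op 1: a = malloc(3) -> a = 0; heap: [0-2 ALLOC][3-50 FREE]
Op 2: free(a) -> (freed a); heap: [0-50 FREE]
Op 3: b = malloc(7) -> b = 0; heap: [0-6 ALLOC][7-50 FREE]
Op 4: b = realloc(b, 16) -> b = 0; heap: [0-15 ALLOC][16-50 FREE]
Op 5: c = malloc(13) -> c = 16; heap: [0-15 ALLOC][16-28 ALLOC][29-50 FREE]

Answer: [0-15 ALLOC][16-28 ALLOC][29-50 FREE]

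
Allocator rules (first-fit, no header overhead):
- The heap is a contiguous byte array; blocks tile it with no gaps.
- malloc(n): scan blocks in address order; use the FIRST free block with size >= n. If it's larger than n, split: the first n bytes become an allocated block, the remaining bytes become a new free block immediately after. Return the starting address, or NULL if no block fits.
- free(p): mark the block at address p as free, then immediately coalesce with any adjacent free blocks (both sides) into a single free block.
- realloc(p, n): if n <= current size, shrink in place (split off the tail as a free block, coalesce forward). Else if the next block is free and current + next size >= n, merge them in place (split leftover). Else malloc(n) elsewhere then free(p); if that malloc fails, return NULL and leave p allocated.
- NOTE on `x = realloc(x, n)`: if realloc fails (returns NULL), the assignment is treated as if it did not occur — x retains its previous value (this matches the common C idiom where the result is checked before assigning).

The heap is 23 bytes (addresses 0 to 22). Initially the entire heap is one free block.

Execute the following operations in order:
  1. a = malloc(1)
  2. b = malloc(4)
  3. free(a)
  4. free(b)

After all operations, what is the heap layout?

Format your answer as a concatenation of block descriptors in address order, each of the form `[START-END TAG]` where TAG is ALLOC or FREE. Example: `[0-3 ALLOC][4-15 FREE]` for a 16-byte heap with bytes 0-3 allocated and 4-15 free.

Answer: [0-22 FREE]

Derivation:
Op 1: a = malloc(1) -> a = 0; heap: [0-0 ALLOC][1-22 FREE]
Op 2: b = malloc(4) -> b = 1; heap: [0-0 ALLOC][1-4 ALLOC][5-22 FREE]
Op 3: free(a) -> (freed a); heap: [0-0 FREE][1-4 ALLOC][5-22 FREE]
Op 4: free(b) -> (freed b); heap: [0-22 FREE]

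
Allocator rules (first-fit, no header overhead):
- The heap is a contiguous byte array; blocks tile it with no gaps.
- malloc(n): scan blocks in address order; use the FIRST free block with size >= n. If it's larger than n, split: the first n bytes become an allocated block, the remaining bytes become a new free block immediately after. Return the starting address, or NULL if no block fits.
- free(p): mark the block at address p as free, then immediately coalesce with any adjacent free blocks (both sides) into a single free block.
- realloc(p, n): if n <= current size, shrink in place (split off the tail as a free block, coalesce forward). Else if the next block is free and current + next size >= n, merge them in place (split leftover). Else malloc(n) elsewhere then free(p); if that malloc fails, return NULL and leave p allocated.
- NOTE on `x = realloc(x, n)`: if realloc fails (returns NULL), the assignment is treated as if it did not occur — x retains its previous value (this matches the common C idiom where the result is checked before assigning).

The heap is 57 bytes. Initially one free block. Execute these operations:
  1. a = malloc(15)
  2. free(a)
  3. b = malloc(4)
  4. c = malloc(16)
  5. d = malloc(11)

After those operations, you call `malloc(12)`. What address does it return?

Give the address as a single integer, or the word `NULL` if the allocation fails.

Op 1: a = malloc(15) -> a = 0; heap: [0-14 ALLOC][15-56 FREE]
Op 2: free(a) -> (freed a); heap: [0-56 FREE]
Op 3: b = malloc(4) -> b = 0; heap: [0-3 ALLOC][4-56 FREE]
Op 4: c = malloc(16) -> c = 4; heap: [0-3 ALLOC][4-19 ALLOC][20-56 FREE]
Op 5: d = malloc(11) -> d = 20; heap: [0-3 ALLOC][4-19 ALLOC][20-30 ALLOC][31-56 FREE]
malloc(12): first-fit scan over [0-3 ALLOC][4-19 ALLOC][20-30 ALLOC][31-56 FREE] -> 31

Answer: 31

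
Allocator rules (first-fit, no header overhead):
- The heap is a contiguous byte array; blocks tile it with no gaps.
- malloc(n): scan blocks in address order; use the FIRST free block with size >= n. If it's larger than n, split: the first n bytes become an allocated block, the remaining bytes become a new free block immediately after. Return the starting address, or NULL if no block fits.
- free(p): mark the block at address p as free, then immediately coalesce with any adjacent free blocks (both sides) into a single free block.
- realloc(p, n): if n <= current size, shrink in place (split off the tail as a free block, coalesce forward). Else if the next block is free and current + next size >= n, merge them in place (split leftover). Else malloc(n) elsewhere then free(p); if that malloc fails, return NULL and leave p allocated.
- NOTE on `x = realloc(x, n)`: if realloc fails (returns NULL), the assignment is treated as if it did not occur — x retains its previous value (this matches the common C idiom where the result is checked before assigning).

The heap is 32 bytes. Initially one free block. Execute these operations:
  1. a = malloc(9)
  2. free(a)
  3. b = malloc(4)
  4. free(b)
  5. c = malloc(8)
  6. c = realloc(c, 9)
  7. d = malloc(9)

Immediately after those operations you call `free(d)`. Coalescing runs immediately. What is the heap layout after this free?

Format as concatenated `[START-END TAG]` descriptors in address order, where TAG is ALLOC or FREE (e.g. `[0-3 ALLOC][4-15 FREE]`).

Op 1: a = malloc(9) -> a = 0; heap: [0-8 ALLOC][9-31 FREE]
Op 2: free(a) -> (freed a); heap: [0-31 FREE]
Op 3: b = malloc(4) -> b = 0; heap: [0-3 ALLOC][4-31 FREE]
Op 4: free(b) -> (freed b); heap: [0-31 FREE]
Op 5: c = malloc(8) -> c = 0; heap: [0-7 ALLOC][8-31 FREE]
Op 6: c = realloc(c, 9) -> c = 0; heap: [0-8 ALLOC][9-31 FREE]
Op 7: d = malloc(9) -> d = 9; heap: [0-8 ALLOC][9-17 ALLOC][18-31 FREE]
free(d): d = 9 -> block [9-17 ALLOC]; mark free, coalesce with adjacent free neighbors -> [0-8 ALLOC][9-31 FREE]

Answer: [0-8 ALLOC][9-31 FREE]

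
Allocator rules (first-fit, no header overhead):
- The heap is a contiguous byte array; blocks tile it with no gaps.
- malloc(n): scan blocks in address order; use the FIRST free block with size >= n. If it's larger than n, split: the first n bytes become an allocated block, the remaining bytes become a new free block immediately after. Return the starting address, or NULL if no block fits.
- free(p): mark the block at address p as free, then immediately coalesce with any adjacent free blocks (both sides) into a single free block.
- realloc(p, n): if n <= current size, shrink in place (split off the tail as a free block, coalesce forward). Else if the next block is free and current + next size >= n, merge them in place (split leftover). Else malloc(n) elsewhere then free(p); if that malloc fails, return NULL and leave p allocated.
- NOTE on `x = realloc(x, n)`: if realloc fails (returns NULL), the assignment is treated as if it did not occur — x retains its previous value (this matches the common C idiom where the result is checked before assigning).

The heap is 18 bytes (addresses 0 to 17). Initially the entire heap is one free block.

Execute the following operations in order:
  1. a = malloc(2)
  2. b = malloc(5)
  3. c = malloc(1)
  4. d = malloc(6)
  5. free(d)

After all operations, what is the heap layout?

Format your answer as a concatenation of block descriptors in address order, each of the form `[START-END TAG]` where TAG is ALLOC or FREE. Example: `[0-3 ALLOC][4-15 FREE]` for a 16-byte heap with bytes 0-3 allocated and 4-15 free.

Answer: [0-1 ALLOC][2-6 ALLOC][7-7 ALLOC][8-17 FREE]

Derivation:
Op 1: a = malloc(2) -> a = 0; heap: [0-1 ALLOC][2-17 FREE]
Op 2: b = malloc(5) -> b = 2; heap: [0-1 ALLOC][2-6 ALLOC][7-17 FREE]
Op 3: c = malloc(1) -> c = 7; heap: [0-1 ALLOC][2-6 ALLOC][7-7 ALLOC][8-17 FREE]
Op 4: d = malloc(6) -> d = 8; heap: [0-1 ALLOC][2-6 ALLOC][7-7 ALLOC][8-13 ALLOC][14-17 FREE]
Op 5: free(d) -> (freed d); heap: [0-1 ALLOC][2-6 ALLOC][7-7 ALLOC][8-17 FREE]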